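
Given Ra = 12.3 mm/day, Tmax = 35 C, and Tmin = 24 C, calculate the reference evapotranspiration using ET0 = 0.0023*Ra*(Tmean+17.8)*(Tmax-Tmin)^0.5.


Tmean = (Tmax + Tmin)/2 = (35 + 24)/2 = 29.5
ET0 = 0.0023 * 12.3 * (29.5 + 17.8) * sqrt(35 - 24)
ET0 = 0.0023 * 12.3 * 47.3 * 3.316625

4.4380 mm/day


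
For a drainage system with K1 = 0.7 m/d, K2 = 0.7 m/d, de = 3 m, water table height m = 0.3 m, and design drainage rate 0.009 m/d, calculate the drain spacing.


S^2 = 8*K2*de*m/q + 4*K1*m^2/q
S^2 = 8*0.7*3*0.3/0.009 + 4*0.7*0.3^2/0.009
S = sqrt(588.0000)

24.2487 m


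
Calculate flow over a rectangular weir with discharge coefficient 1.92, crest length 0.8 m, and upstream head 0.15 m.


Q = C * L * H^(3/2) = 1.92 * 0.8 * 0.15^1.5 = 1.92 * 0.8 * 0.058095

0.0892 m^3/s


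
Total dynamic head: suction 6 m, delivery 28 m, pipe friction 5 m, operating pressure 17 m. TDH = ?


TDH = Hs + Hd + hf + Hp = 6 + 28 + 5 + 17 = 56

56 m


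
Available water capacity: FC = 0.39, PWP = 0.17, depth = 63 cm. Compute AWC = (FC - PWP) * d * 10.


AWC = (FC - PWP) * d * 10
AWC = (0.39 - 0.17) * 63 * 10
AWC = 0.2200 * 63 * 10

138.6000 mm


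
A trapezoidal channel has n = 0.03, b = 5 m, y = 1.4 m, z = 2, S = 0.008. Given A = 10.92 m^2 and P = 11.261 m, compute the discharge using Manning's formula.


R = A/P = 10.92/11.261 = 0.969718
Q = (1/0.03) * 10.92 * 0.969718^(2/3) * 0.008^0.5

31.8965 m^3/s


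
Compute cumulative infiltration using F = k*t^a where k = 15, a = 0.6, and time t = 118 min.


F = k * t^a = 15 * 118^0.6
F = 15 * 17.503674

262.5551 mm


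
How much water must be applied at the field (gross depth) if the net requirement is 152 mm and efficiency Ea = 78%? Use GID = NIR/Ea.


Ea = 78% = 0.78
GID = NIR / Ea = 152 / 0.78 = 194.8718 mm

194.8718 mm


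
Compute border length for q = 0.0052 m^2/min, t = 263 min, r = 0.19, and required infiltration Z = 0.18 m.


L = q*t/((1+r)*Z)
L = 0.0052*263/((1+0.19)*0.18)
L = 1.3676/0.2142

6.3847 m


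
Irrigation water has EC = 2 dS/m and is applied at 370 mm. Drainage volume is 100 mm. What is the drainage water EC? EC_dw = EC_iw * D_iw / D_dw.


EC_dw = EC_iw * D_iw / D_dw
EC_dw = 2 * 370 / 100
EC_dw = 740 / 100

7.4000 dS/m


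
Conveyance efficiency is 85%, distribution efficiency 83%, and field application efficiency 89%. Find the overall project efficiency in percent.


Ec = 0.85, Eb = 0.83, Ea = 0.89
E = 0.85 * 0.83 * 0.89 * 100 = 62.7895%

62.7895 %


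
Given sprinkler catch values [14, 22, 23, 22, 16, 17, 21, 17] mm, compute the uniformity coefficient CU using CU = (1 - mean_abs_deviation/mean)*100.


mean = 19.000000 mm
MAD = 3.000000 mm
CU = (1 - 3.000000/19.000000)*100

84.2105 %


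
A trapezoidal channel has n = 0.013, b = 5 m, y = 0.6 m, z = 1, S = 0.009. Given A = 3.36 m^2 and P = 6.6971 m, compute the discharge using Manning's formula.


R = A/P = 3.36/6.6971 = 0.501710
Q = (1/0.013) * 3.36 * 0.501710^(2/3) * 0.009^0.5

15.4817 m^3/s


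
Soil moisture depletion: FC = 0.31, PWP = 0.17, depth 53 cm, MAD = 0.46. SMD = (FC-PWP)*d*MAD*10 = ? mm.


SMD = (FC - PWP) * d * MAD * 10
SMD = (0.31 - 0.17) * 53 * 0.46 * 10
SMD = 0.1400 * 53 * 0.46 * 10

34.1320 mm


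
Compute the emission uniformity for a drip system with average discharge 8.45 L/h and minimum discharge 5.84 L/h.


EU = (q_min/q_avg)*100 = (5.84/8.45)*100 = 69.1124%

69.1124 %


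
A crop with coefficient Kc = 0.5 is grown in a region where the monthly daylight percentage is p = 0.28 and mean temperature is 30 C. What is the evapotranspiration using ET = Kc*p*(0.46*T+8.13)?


ET = Kc * p * (0.46*T + 8.13)
ET = 0.5 * 0.28 * (0.46*30 + 8.13)
ET = 0.5 * 0.28 * 21.9300

3.0702 mm/day


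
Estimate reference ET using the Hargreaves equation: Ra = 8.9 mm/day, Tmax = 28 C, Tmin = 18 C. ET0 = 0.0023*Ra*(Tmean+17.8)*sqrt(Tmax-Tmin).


Tmean = (Tmax + Tmin)/2 = (28 + 18)/2 = 23.0
ET0 = 0.0023 * 8.9 * (23.0 + 17.8) * sqrt(28 - 18)
ET0 = 0.0023 * 8.9 * 40.8 * 3.162278

2.6411 mm/day


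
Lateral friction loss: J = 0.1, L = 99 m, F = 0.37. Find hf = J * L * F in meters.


hf = J * L * F = 0.1 * 99 * 0.37 = 3.6630 m

3.6630 m


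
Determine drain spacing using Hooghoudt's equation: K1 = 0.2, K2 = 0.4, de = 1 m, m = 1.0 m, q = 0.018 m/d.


S^2 = 8*K2*de*m/q + 4*K1*m^2/q
S^2 = 8*0.4*1*1.0/0.018 + 4*0.2*1.0^2/0.018
S = sqrt(222.2222)

14.9071 m


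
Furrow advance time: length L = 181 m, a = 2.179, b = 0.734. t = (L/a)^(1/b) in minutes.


t = (L/a)^(1/b)
t = (181/2.179)^(1/0.734)
t = 83.065626^(1/0.734)

412.1122 min


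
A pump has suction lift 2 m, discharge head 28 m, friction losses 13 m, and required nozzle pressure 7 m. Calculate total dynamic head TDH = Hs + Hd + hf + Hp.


TDH = Hs + Hd + hf + Hp = 2 + 28 + 13 + 7 = 50

50 m


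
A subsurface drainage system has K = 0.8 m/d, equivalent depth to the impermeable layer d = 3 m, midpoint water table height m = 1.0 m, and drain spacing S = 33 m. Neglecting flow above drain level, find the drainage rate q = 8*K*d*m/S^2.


q = 8*K*d*m/S^2
q = 8*0.8*3*1.0/33^2
q = 19.2000 / 1089

0.0176 m/d


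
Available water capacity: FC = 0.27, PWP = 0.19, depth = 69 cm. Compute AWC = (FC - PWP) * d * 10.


AWC = (FC - PWP) * d * 10
AWC = (0.27 - 0.19) * 69 * 10
AWC = 0.0800 * 69 * 10

55.2000 mm


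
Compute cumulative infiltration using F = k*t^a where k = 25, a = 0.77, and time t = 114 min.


F = k * t^a = 25 * 114^0.77
F = 25 * 38.354536

958.8634 mm


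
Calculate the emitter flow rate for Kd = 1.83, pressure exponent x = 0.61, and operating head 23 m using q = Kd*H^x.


q = Kd * H^x = 1.83 * 23^0.61 = 1.83 * 6.771018

12.3910 L/h


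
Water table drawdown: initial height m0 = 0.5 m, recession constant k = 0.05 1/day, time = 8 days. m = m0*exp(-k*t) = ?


m = m0 * exp(-k*t)
m = 0.5 * exp(-0.05 * 8)
m = 0.5 * exp(-0.4000)

0.3352 m


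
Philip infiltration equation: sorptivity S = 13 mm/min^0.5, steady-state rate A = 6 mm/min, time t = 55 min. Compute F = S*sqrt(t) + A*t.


F = S*sqrt(t) + A*t
F = 13*sqrt(55) + 6*55
F = 13*7.416198 + 330

426.4106 mm


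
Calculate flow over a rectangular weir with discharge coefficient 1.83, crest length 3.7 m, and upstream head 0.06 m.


Q = C * L * H^(3/2) = 1.83 * 3.7 * 0.06^1.5 = 1.83 * 3.7 * 0.014697

0.0995 m^3/s


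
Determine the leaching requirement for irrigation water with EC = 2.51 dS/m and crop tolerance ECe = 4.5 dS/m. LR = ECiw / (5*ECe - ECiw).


LR = ECiw / (5*ECe - ECiw)
LR = 2.51 / (5*4.5 - 2.51)
LR = 2.51 / 19.9900

0.1256


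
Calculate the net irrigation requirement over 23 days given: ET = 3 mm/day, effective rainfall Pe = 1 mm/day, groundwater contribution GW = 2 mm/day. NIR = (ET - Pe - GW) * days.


Daily deficit = ET - Pe - GW = 3 - 1 - 2 = 0 mm/day
NIR = 0 * 23 = 0 mm

0 mm


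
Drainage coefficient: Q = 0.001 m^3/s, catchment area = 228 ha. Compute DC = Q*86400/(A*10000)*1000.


DC = Q * 86400 / (A * 10000) * 1000
DC = 0.001 * 86400 / (228 * 10000) * 1000
DC = 86400.0000 / 2280000

0.0379 mm/day


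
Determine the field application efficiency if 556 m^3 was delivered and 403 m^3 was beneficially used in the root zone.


Ea = V_root / V_field * 100 = 403 / 556 * 100 = 72.4820%

72.4820 %


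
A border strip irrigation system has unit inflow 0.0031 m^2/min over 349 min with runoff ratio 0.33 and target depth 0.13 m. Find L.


L = q*t/((1+r)*Z)
L = 0.0031*349/((1+0.33)*0.13)
L = 1.0819/0.1729

6.2574 m


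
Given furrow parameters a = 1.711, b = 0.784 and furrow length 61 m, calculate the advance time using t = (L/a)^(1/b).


t = (L/a)^(1/b)
t = (61/1.711)^(1/0.784)
t = 35.651666^(1/0.784)

95.4319 min


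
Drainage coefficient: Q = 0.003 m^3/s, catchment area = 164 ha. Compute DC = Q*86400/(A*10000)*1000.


DC = Q * 86400 / (A * 10000) * 1000
DC = 0.003 * 86400 / (164 * 10000) * 1000
DC = 259200.0000 / 1640000

0.1580 mm/day


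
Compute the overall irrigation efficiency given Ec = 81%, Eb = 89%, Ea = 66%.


Ec = 0.81, Eb = 0.89, Ea = 0.66
E = 0.81 * 0.89 * 0.66 * 100 = 47.5794%

47.5794 %


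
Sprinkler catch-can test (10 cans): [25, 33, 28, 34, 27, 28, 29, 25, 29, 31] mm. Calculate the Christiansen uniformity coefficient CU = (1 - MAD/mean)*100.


mean = 28.900000 mm
MAD = 2.300000 mm
CU = (1 - 2.300000/28.900000)*100

92.0415 %


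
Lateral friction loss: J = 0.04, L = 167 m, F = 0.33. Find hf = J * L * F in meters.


hf = J * L * F = 0.04 * 167 * 0.33 = 2.2044 m

2.2044 m


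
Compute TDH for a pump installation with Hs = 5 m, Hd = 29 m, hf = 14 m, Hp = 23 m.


TDH = Hs + Hd + hf + Hp = 5 + 29 + 14 + 23 = 71

71 m


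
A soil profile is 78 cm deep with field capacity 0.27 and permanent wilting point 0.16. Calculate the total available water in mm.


AWC = (FC - PWP) * d * 10
AWC = (0.27 - 0.16) * 78 * 10
AWC = 0.1100 * 78 * 10

85.8000 mm


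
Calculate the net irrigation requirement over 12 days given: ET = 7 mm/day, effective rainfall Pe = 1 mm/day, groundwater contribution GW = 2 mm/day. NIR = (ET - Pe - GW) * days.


Daily deficit = ET - Pe - GW = 7 - 1 - 2 = 4 mm/day
NIR = 4 * 12 = 48 mm

48.0000 mm


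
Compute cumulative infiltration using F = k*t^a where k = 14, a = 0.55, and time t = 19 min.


F = k * t^a = 14 * 19^0.55
F = 14 * 5.050269

70.7038 mm


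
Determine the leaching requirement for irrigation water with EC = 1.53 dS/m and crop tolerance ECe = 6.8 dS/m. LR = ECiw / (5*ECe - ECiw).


LR = ECiw / (5*ECe - ECiw)
LR = 1.53 / (5*6.8 - 1.53)
LR = 1.53 / 32.4700

0.0471


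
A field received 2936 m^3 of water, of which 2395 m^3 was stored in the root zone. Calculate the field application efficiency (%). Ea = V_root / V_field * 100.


Ea = V_root / V_field * 100 = 2395 / 2936 * 100 = 81.5736%

81.5736 %


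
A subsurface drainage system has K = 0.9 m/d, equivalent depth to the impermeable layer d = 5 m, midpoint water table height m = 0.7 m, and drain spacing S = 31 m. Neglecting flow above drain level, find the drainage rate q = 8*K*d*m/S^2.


q = 8*K*d*m/S^2
q = 8*0.9*5*0.7/31^2
q = 25.2000 / 961

0.0262 m/d


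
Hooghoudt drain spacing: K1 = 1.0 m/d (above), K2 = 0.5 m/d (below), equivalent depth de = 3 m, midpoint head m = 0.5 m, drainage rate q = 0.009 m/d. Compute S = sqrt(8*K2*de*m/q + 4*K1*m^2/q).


S^2 = 8*K2*de*m/q + 4*K1*m^2/q
S^2 = 8*0.5*3*0.5/0.009 + 4*1.0*0.5^2/0.009
S = sqrt(777.7778)

27.8887 m


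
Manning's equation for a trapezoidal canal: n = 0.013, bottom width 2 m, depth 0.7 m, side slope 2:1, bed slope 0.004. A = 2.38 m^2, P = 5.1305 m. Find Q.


R = A/P = 2.38/5.1305 = 0.463892
Q = (1/0.013) * 2.38 * 0.463892^(2/3) * 0.004^0.5

6.9386 m^3/s


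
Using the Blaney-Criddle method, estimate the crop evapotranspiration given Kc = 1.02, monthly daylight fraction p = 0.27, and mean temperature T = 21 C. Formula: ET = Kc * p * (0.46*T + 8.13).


ET = Kc * p * (0.46*T + 8.13)
ET = 1.02 * 0.27 * (0.46*21 + 8.13)
ET = 1.02 * 0.27 * 17.7900

4.8994 mm/day


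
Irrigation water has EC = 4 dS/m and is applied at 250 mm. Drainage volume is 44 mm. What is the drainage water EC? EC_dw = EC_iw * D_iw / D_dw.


EC_dw = EC_iw * D_iw / D_dw
EC_dw = 4 * 250 / 44
EC_dw = 1000 / 44

22.7273 dS/m


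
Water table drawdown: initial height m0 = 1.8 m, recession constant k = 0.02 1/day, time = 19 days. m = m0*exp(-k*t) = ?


m = m0 * exp(-k*t)
m = 1.8 * exp(-0.02 * 19)
m = 1.8 * exp(-0.3800)

1.2310 m


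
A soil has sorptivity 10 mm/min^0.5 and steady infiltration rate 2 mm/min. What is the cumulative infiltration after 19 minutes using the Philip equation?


F = S*sqrt(t) + A*t
F = 10*sqrt(19) + 2*19
F = 10*4.358899 + 38

81.5890 mm


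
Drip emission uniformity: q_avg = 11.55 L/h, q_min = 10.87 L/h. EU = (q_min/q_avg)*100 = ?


EU = (q_min/q_avg)*100 = (10.87/11.55)*100 = 94.1126%

94.1126 %


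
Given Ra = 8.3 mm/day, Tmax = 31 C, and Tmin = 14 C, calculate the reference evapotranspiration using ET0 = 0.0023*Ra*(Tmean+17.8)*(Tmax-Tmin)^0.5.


Tmean = (Tmax + Tmin)/2 = (31 + 14)/2 = 22.5
ET0 = 0.0023 * 8.3 * (22.5 + 17.8) * sqrt(31 - 14)
ET0 = 0.0023 * 8.3 * 40.3 * 4.123106

3.1720 mm/day


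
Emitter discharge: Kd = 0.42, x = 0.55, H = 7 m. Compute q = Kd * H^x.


q = Kd * H^x = 0.42 * 7^0.55 = 0.42 * 2.916110

1.2248 L/h


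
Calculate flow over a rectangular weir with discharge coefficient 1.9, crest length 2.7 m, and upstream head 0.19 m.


Q = C * L * H^(3/2) = 1.9 * 2.7 * 0.19^1.5 = 1.9 * 2.7 * 0.082819

0.4249 m^3/s


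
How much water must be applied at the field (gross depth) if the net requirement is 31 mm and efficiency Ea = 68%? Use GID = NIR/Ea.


Ea = 68% = 0.68
GID = NIR / Ea = 31 / 0.68 = 45.5882 mm

45.5882 mm


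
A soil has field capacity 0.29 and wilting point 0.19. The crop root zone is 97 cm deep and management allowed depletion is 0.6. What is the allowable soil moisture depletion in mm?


SMD = (FC - PWP) * d * MAD * 10
SMD = (0.29 - 0.19) * 97 * 0.6 * 10
SMD = 0.1000 * 97 * 0.6 * 10

58.2000 mm


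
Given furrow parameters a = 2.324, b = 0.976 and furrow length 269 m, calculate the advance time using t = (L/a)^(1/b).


t = (L/a)^(1/b)
t = (269/2.324)^(1/0.976)
t = 115.748709^(1/0.976)

130.0943 min


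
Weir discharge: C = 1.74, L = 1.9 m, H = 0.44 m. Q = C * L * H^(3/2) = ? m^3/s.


Q = C * L * H^(3/2) = 1.74 * 1.9 * 0.44^1.5 = 1.74 * 1.9 * 0.291863

0.9649 m^3/s


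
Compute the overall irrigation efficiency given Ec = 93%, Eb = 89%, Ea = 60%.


Ec = 0.93, Eb = 0.89, Ea = 0.6
E = 0.93 * 0.89 * 0.6 * 100 = 49.6620%

49.6620 %


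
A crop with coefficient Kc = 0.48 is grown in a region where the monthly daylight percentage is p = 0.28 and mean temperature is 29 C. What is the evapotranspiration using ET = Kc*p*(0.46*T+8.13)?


ET = Kc * p * (0.46*T + 8.13)
ET = 0.48 * 0.28 * (0.46*29 + 8.13)
ET = 0.48 * 0.28 * 21.4700

2.8856 mm/day


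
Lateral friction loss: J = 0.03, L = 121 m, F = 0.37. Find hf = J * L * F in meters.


hf = J * L * F = 0.03 * 121 * 0.37 = 1.3431 m

1.3431 m


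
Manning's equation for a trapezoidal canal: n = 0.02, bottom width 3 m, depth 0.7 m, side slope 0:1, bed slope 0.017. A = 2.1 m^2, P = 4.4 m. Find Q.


R = A/P = 2.1/4.4 = 0.477273
Q = (1/0.02) * 2.1 * 0.477273^(2/3) * 0.017^0.5

8.3610 m^3/s


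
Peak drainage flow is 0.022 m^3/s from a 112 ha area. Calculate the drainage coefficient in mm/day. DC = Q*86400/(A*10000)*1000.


DC = Q * 86400 / (A * 10000) * 1000
DC = 0.022 * 86400 / (112 * 10000) * 1000
DC = 1900800.0000 / 1120000

1.6971 mm/day


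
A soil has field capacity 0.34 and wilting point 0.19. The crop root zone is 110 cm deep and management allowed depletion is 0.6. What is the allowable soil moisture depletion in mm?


SMD = (FC - PWP) * d * MAD * 10
SMD = (0.34 - 0.19) * 110 * 0.6 * 10
SMD = 0.1500 * 110 * 0.6 * 10

99.0000 mm


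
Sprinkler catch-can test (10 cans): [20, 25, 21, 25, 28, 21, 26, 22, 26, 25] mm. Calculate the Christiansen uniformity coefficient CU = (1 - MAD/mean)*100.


mean = 23.900000 mm
MAD = 2.320000 mm
CU = (1 - 2.320000/23.900000)*100

90.2929 %


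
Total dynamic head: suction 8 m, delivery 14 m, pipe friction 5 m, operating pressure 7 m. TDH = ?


TDH = Hs + Hd + hf + Hp = 8 + 14 + 5 + 7 = 34

34 m


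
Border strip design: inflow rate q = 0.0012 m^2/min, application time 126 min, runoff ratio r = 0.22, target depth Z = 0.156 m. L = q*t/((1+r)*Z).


L = q*t/((1+r)*Z)
L = 0.0012*126/((1+0.22)*0.156)
L = 0.1512/0.19032

0.7945 m


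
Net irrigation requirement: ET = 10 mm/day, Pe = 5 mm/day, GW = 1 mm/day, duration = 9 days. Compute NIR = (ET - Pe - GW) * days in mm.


Daily deficit = ET - Pe - GW = 10 - 5 - 1 = 4 mm/day
NIR = 4 * 9 = 36 mm

36.0000 mm


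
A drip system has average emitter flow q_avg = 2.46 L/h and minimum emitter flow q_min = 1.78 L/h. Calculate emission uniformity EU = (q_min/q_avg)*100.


EU = (q_min/q_avg)*100 = (1.78/2.46)*100 = 72.3577%

72.3577 %


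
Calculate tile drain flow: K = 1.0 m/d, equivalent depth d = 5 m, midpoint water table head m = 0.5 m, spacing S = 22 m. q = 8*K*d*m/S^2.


q = 8*K*d*m/S^2
q = 8*1.0*5*0.5/22^2
q = 20.0000 / 484

0.0413 m/d


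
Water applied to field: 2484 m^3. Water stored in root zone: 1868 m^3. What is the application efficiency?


Ea = V_root / V_field * 100 = 1868 / 2484 * 100 = 75.2013%

75.2013 %


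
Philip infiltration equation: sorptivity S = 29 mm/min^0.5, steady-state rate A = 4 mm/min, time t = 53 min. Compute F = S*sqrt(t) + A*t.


F = S*sqrt(t) + A*t
F = 29*sqrt(53) + 4*53
F = 29*7.280110 + 212

423.1232 mm


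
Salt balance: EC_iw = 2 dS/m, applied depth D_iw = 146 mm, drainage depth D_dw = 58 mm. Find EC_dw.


EC_dw = EC_iw * D_iw / D_dw
EC_dw = 2 * 146 / 58
EC_dw = 292 / 58

5.0345 dS/m


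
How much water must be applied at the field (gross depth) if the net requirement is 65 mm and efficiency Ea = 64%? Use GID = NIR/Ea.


Ea = 64% = 0.64
GID = NIR / Ea = 65 / 0.64 = 101.5625 mm

101.5625 mm


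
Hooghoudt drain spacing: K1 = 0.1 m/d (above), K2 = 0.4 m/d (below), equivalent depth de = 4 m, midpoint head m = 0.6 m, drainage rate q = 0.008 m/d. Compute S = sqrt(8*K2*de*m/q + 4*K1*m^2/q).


S^2 = 8*K2*de*m/q + 4*K1*m^2/q
S^2 = 8*0.4*4*0.6/0.008 + 4*0.1*0.6^2/0.008
S = sqrt(978.0000)

31.2730 m


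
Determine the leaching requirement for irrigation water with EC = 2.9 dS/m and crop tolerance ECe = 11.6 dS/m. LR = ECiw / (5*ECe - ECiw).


LR = ECiw / (5*ECe - ECiw)
LR = 2.9 / (5*11.6 - 2.9)
LR = 2.9 / 55.1000

0.0526


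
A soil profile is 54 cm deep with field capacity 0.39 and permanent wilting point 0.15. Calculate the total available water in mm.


AWC = (FC - PWP) * d * 10
AWC = (0.39 - 0.15) * 54 * 10
AWC = 0.2400 * 54 * 10

129.6000 mm


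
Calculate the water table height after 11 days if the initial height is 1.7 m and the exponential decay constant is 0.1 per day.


m = m0 * exp(-k*t)
m = 1.7 * exp(-0.1 * 11)
m = 1.7 * exp(-1.1000)

0.5659 m


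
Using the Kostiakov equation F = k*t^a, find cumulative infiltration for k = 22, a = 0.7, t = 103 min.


F = k * t^a = 22 * 103^0.7
F = 22 * 25.644017

564.1684 mm


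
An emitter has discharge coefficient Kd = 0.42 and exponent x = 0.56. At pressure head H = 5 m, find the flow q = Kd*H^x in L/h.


q = Kd * H^x = 0.42 * 5^0.56 = 0.42 * 2.462766

1.0344 L/h


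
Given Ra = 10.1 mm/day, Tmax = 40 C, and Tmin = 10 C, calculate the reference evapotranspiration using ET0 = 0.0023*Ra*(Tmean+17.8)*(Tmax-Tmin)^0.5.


Tmean = (Tmax + Tmin)/2 = (40 + 10)/2 = 25.0
ET0 = 0.0023 * 10.1 * (25.0 + 17.8) * sqrt(40 - 10)
ET0 = 0.0023 * 10.1 * 42.8 * 5.477226

5.4457 mm/day


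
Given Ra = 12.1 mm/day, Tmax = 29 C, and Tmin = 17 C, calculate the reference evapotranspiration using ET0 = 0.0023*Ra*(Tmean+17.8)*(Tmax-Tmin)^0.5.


Tmean = (Tmax + Tmin)/2 = (29 + 17)/2 = 23.0
ET0 = 0.0023 * 12.1 * (23.0 + 17.8) * sqrt(29 - 17)
ET0 = 0.0023 * 12.1 * 40.8 * 3.464102

3.9334 mm/day


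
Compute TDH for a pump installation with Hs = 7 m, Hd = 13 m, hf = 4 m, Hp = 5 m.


TDH = Hs + Hd + hf + Hp = 7 + 13 + 4 + 5 = 29

29 m


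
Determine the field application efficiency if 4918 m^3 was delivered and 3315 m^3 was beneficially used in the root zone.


Ea = V_root / V_field * 100 = 3315 / 4918 * 100 = 67.4054%

67.4054 %


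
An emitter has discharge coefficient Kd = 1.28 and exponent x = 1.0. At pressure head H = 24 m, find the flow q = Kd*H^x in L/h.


q = Kd * H^x = 1.28 * 24^1.0 = 1.28 * 24.000000

30.7200 L/h


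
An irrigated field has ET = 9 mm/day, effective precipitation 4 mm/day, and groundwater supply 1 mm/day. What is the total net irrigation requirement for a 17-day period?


Daily deficit = ET - Pe - GW = 9 - 4 - 1 = 4 mm/day
NIR = 4 * 17 = 68 mm

68.0000 mm


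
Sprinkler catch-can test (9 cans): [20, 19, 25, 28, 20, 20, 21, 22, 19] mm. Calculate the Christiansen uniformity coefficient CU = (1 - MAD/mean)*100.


mean = 21.555556 mm
MAD = 2.296296 mm
CU = (1 - 2.296296/21.555556)*100

89.3471 %


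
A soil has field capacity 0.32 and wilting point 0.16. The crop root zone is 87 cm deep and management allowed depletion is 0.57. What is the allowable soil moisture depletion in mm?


SMD = (FC - PWP) * d * MAD * 10
SMD = (0.32 - 0.16) * 87 * 0.57 * 10
SMD = 0.1600 * 87 * 0.57 * 10

79.3440 mm


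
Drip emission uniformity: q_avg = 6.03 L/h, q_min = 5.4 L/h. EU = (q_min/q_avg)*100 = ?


EU = (q_min/q_avg)*100 = (5.4/6.03)*100 = 89.5522%

89.5522 %


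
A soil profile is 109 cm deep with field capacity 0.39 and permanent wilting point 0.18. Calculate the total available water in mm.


AWC = (FC - PWP) * d * 10
AWC = (0.39 - 0.18) * 109 * 10
AWC = 0.2100 * 109 * 10

228.9000 mm


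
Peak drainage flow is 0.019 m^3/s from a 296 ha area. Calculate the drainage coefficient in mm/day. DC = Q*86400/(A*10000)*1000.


DC = Q * 86400 / (A * 10000) * 1000
DC = 0.019 * 86400 / (296 * 10000) * 1000
DC = 1641600.0000 / 2960000

0.5546 mm/day


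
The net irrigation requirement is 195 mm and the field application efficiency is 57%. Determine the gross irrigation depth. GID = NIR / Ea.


Ea = 57% = 0.57
GID = NIR / Ea = 195 / 0.57 = 342.1053 mm

342.1053 mm


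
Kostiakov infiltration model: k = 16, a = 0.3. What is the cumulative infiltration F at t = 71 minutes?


F = k * t^a = 16 * 71^0.3
F = 16 * 3.592341

57.4775 mm


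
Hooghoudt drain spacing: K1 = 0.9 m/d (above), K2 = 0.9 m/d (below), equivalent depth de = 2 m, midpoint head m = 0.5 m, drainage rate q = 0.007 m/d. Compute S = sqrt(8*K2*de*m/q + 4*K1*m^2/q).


S^2 = 8*K2*de*m/q + 4*K1*m^2/q
S^2 = 8*0.9*2*0.5/0.007 + 4*0.9*0.5^2/0.007
S = sqrt(1157.1429)

34.0168 m


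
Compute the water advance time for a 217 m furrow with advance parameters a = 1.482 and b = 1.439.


t = (L/a)^(1/b)
t = (217/1.482)^(1/1.439)
t = 146.423752^(1/1.439)

31.9847 min


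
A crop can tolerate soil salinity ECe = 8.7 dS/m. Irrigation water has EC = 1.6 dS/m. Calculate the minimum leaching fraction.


LR = ECiw / (5*ECe - ECiw)
LR = 1.6 / (5*8.7 - 1.6)
LR = 1.6 / 41.9000

0.0382


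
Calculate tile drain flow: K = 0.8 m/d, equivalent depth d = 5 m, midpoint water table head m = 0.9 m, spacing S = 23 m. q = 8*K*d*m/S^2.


q = 8*K*d*m/S^2
q = 8*0.8*5*0.9/23^2
q = 28.8000 / 529

0.0544 m/d


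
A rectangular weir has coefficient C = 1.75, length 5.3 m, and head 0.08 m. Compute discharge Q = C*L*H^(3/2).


Q = C * L * H^(3/2) = 1.75 * 5.3 * 0.08^1.5 = 1.75 * 5.3 * 0.022627

0.2099 m^3/s


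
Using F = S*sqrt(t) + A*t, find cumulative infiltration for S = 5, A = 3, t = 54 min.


F = S*sqrt(t) + A*t
F = 5*sqrt(54) + 3*54
F = 5*7.348469 + 162

198.7423 mm


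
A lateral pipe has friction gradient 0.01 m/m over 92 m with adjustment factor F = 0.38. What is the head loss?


hf = J * L * F = 0.01 * 92 * 0.38 = 0.3496 m

0.3496 m


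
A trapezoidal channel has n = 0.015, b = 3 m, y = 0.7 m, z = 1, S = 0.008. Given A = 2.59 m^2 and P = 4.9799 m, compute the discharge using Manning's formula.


R = A/P = 2.59/4.9799 = 0.520091
Q = (1/0.015) * 2.59 * 0.520091^(2/3) * 0.008^0.5

9.9879 m^3/s


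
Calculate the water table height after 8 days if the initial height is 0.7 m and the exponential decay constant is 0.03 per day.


m = m0 * exp(-k*t)
m = 0.7 * exp(-0.03 * 8)
m = 0.7 * exp(-0.2400)

0.5506 m


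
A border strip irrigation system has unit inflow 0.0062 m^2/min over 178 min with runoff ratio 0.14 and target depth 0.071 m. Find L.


L = q*t/((1+r)*Z)
L = 0.0062*178/((1+0.14)*0.071)
L = 1.1036/0.08094

13.6348 m


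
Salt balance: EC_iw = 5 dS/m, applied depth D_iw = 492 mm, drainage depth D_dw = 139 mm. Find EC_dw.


EC_dw = EC_iw * D_iw / D_dw
EC_dw = 5 * 492 / 139
EC_dw = 2460 / 139

17.6978 dS/m


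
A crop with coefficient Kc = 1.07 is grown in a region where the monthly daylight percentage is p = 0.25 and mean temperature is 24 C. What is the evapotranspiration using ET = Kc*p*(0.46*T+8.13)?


ET = Kc * p * (0.46*T + 8.13)
ET = 1.07 * 0.25 * (0.46*24 + 8.13)
ET = 1.07 * 0.25 * 19.1700

5.1280 mm/day


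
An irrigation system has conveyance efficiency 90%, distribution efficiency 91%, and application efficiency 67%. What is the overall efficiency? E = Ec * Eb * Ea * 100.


Ec = 0.9, Eb = 0.91, Ea = 0.67
E = 0.9 * 0.91 * 0.67 * 100 = 54.8730%

54.8730 %


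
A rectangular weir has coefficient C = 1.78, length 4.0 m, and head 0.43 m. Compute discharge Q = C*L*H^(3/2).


Q = C * L * H^(3/2) = 1.78 * 4.0 * 0.43^1.5 = 1.78 * 4.0 * 0.281970

2.0076 m^3/s


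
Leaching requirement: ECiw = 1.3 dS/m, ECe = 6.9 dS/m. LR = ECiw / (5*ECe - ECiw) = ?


LR = ECiw / (5*ECe - ECiw)
LR = 1.3 / (5*6.9 - 1.3)
LR = 1.3 / 33.2000

0.0392


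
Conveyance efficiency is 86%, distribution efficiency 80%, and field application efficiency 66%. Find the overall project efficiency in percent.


Ec = 0.86, Eb = 0.8, Ea = 0.66
E = 0.86 * 0.8 * 0.66 * 100 = 45.4080%

45.4080 %


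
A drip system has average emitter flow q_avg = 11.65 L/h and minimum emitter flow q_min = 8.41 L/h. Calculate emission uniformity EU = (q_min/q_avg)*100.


EU = (q_min/q_avg)*100 = (8.41/11.65)*100 = 72.1888%

72.1888 %


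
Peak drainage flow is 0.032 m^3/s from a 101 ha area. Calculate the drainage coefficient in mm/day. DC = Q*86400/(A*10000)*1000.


DC = Q * 86400 / (A * 10000) * 1000
DC = 0.032 * 86400 / (101 * 10000) * 1000
DC = 2764800.0000 / 1010000

2.7374 mm/day


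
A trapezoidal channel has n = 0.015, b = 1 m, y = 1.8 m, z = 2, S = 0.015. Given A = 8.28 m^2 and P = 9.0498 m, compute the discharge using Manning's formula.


R = A/P = 8.28/9.0498 = 0.914937
Q = (1/0.015) * 8.28 * 0.914937^(2/3) * 0.015^0.5

63.7156 m^3/s


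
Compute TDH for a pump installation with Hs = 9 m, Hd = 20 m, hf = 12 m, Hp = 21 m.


TDH = Hs + Hd + hf + Hp = 9 + 20 + 12 + 21 = 62

62 m


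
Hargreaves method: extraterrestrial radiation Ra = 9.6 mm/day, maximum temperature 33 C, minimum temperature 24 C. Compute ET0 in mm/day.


Tmean = (Tmax + Tmin)/2 = (33 + 24)/2 = 28.5
ET0 = 0.0023 * 9.6 * (28.5 + 17.8) * sqrt(33 - 24)
ET0 = 0.0023 * 9.6 * 46.3 * 3.000000

3.0669 mm/day


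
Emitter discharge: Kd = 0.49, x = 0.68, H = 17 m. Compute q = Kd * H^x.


q = Kd * H^x = 0.49 * 17^0.68 = 0.49 * 6.866023

3.3644 L/h


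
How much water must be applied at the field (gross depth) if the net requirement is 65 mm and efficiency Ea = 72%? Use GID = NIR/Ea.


Ea = 72% = 0.72
GID = NIR / Ea = 65 / 0.72 = 90.2778 mm

90.2778 mm


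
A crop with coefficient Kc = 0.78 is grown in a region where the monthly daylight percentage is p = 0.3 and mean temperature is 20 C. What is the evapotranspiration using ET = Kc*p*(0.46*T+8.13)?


ET = Kc * p * (0.46*T + 8.13)
ET = 0.78 * 0.3 * (0.46*20 + 8.13)
ET = 0.78 * 0.3 * 17.3300

4.0552 mm/day


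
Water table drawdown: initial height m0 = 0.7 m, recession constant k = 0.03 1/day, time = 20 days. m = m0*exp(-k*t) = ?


m = m0 * exp(-k*t)
m = 0.7 * exp(-0.03 * 20)
m = 0.7 * exp(-0.6000)

0.3842 m


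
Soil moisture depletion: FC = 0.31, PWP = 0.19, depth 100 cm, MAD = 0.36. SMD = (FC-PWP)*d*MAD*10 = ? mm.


SMD = (FC - PWP) * d * MAD * 10
SMD = (0.31 - 0.19) * 100 * 0.36 * 10
SMD = 0.1200 * 100 * 0.36 * 10

43.2000 mm


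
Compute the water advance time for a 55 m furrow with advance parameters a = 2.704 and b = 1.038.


t = (L/a)^(1/b)
t = (55/2.704)^(1/1.038)
t = 20.340237^(1/1.038)

18.2162 min


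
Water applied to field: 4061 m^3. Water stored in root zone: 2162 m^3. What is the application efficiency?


Ea = V_root / V_field * 100 = 2162 / 4061 * 100 = 53.2381%

53.2381 %


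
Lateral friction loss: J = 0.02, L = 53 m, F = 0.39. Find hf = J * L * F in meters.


hf = J * L * F = 0.02 * 53 * 0.39 = 0.4134 m

0.4134 m


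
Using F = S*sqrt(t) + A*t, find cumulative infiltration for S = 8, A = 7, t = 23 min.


F = S*sqrt(t) + A*t
F = 8*sqrt(23) + 7*23
F = 8*4.795832 + 161

199.3667 mm


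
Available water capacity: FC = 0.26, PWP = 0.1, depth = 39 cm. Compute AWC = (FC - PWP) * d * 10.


AWC = (FC - PWP) * d * 10
AWC = (0.26 - 0.1) * 39 * 10
AWC = 0.1600 * 39 * 10

62.4000 mm


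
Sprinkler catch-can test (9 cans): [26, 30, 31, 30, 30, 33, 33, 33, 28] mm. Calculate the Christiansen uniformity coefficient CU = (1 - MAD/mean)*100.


mean = 30.444444 mm
MAD = 1.827160 mm
CU = (1 - 1.827160/30.444444)*100

93.9984 %


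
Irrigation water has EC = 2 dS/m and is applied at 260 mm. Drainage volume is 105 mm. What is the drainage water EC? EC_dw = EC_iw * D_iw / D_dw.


EC_dw = EC_iw * D_iw / D_dw
EC_dw = 2 * 260 / 105
EC_dw = 520 / 105

4.9524 dS/m


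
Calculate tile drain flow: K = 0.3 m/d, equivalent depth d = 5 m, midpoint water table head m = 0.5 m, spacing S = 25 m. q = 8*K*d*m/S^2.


q = 8*K*d*m/S^2
q = 8*0.3*5*0.5/25^2
q = 6.0000 / 625

0.0096 m/d


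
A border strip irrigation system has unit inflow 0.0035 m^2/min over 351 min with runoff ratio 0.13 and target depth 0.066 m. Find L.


L = q*t/((1+r)*Z)
L = 0.0035*351/((1+0.13)*0.066)
L = 1.2285/0.07458

16.4722 m


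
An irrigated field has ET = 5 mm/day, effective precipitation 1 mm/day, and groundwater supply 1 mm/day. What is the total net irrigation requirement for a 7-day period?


Daily deficit = ET - Pe - GW = 5 - 1 - 1 = 3 mm/day
NIR = 3 * 7 = 21 mm

21.0000 mm


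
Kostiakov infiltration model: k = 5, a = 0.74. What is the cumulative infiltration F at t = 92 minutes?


F = k * t^a = 5 * 92^0.74
F = 5 * 28.392458

141.9623 mm


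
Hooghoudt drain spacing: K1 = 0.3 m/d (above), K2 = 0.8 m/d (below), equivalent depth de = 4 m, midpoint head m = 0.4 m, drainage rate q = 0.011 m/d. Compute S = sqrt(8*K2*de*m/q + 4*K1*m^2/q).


S^2 = 8*K2*de*m/q + 4*K1*m^2/q
S^2 = 8*0.8*4*0.4/0.011 + 4*0.3*0.4^2/0.011
S = sqrt(948.3636)

30.7955 m


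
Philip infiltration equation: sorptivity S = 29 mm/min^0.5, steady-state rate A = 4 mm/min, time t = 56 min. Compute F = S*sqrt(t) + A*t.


F = S*sqrt(t) + A*t
F = 29*sqrt(56) + 4*56
F = 29*7.483315 + 224

441.0161 mm


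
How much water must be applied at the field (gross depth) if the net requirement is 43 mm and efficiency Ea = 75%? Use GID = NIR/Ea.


Ea = 75% = 0.75
GID = NIR / Ea = 43 / 0.75 = 57.3333 mm

57.3333 mm


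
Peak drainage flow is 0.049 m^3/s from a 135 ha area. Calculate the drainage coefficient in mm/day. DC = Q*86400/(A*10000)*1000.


DC = Q * 86400 / (A * 10000) * 1000
DC = 0.049 * 86400 / (135 * 10000) * 1000
DC = 4233600.0000 / 1350000

3.1360 mm/day


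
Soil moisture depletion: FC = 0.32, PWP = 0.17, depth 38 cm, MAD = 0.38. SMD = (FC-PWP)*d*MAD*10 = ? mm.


SMD = (FC - PWP) * d * MAD * 10
SMD = (0.32 - 0.17) * 38 * 0.38 * 10
SMD = 0.1500 * 38 * 0.38 * 10

21.6600 mm


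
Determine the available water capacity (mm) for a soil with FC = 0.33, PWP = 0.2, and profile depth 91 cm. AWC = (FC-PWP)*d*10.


AWC = (FC - PWP) * d * 10
AWC = (0.33 - 0.2) * 91 * 10
AWC = 0.1300 * 91 * 10

118.3000 mm


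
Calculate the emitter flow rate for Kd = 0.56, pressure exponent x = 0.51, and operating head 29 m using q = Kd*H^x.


q = Kd * H^x = 0.56 * 29^0.51 = 0.56 * 5.569587

3.1190 L/h


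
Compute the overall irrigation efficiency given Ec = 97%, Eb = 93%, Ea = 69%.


Ec = 0.97, Eb = 0.93, Ea = 0.69
E = 0.97 * 0.93 * 0.69 * 100 = 62.2449%

62.2449 %


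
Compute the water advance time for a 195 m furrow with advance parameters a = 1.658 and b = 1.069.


t = (L/a)^(1/b)
t = (195/1.658)^(1/1.069)
t = 117.611580^(1/1.069)

86.4590 min


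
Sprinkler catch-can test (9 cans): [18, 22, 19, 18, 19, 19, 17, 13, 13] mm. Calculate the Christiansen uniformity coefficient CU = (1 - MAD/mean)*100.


mean = 17.555556 mm
MAD = 2.148148 mm
CU = (1 - 2.148148/17.555556)*100

87.7637 %


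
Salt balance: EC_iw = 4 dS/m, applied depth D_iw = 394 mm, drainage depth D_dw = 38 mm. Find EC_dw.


EC_dw = EC_iw * D_iw / D_dw
EC_dw = 4 * 394 / 38
EC_dw = 1576 / 38

41.4737 dS/m


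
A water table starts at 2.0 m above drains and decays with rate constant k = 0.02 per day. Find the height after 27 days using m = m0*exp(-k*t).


m = m0 * exp(-k*t)
m = 2.0 * exp(-0.02 * 27)
m = 2.0 * exp(-0.5400)

1.1655 m


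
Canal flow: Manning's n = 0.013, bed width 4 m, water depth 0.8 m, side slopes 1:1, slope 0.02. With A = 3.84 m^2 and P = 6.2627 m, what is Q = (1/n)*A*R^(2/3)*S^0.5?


R = A/P = 3.84/6.2627 = 0.613154
Q = (1/0.013) * 3.84 * 0.613154^(2/3) * 0.02^0.5

30.1497 m^3/s


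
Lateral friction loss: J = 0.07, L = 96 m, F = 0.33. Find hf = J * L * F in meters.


hf = J * L * F = 0.07 * 96 * 0.33 = 2.2176 m

2.2176 m


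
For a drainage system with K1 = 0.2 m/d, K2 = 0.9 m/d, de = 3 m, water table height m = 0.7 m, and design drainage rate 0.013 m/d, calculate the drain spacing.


S^2 = 8*K2*de*m/q + 4*K1*m^2/q
S^2 = 8*0.9*3*0.7/0.013 + 4*0.2*0.7^2/0.013
S = sqrt(1193.2308)

34.5432 m


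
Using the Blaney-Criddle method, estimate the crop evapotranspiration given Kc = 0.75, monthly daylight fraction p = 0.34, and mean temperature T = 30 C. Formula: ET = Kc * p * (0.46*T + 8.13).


ET = Kc * p * (0.46*T + 8.13)
ET = 0.75 * 0.34 * (0.46*30 + 8.13)
ET = 0.75 * 0.34 * 21.9300

5.5922 mm/day


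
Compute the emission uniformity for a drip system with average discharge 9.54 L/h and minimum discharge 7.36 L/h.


EU = (q_min/q_avg)*100 = (7.36/9.54)*100 = 77.1488%

77.1488 %


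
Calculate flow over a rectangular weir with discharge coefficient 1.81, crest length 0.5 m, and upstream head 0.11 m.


Q = C * L * H^(3/2) = 1.81 * 0.5 * 0.11^1.5 = 1.81 * 0.5 * 0.036483

0.0330 m^3/s


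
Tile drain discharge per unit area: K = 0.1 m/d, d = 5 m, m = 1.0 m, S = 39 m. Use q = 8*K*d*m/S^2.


q = 8*K*d*m/S^2
q = 8*0.1*5*1.0/39^2
q = 4.0000 / 1521

0.0026 m/d


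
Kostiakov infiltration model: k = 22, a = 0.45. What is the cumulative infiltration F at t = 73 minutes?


F = k * t^a = 22 * 73^0.45
F = 22 * 6.894381

151.6764 mm


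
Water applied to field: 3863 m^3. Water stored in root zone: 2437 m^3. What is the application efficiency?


Ea = V_root / V_field * 100 = 2437 / 3863 * 100 = 63.0857%

63.0857 %


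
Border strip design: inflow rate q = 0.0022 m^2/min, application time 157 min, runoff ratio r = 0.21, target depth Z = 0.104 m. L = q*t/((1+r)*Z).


L = q*t/((1+r)*Z)
L = 0.0022*157/((1+0.21)*0.104)
L = 0.3454/0.12584

2.7448 m


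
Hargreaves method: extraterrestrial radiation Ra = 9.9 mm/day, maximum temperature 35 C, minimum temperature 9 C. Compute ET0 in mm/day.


Tmean = (Tmax + Tmin)/2 = (35 + 9)/2 = 22.0
ET0 = 0.0023 * 9.9 * (22.0 + 17.8) * sqrt(35 - 9)
ET0 = 0.0023 * 9.9 * 39.8 * 5.099020

4.6210 mm/day


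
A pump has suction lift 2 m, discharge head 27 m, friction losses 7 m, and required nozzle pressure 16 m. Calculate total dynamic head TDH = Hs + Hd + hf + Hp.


TDH = Hs + Hd + hf + Hp = 2 + 27 + 7 + 16 = 52

52 m


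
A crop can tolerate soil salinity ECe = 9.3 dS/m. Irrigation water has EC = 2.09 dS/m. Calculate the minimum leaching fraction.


LR = ECiw / (5*ECe - ECiw)
LR = 2.09 / (5*9.3 - 2.09)
LR = 2.09 / 44.4100

0.0471


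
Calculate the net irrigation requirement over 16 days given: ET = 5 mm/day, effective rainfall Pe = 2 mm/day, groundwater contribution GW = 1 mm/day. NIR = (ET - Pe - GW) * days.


Daily deficit = ET - Pe - GW = 5 - 2 - 1 = 2 mm/day
NIR = 2 * 16 = 32 mm

32.0000 mm


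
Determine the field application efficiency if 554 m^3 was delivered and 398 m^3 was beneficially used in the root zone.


Ea = V_root / V_field * 100 = 398 / 554 * 100 = 71.8412%

71.8412 %


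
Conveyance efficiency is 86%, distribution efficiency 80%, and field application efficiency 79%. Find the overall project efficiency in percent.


Ec = 0.86, Eb = 0.8, Ea = 0.79
E = 0.86 * 0.8 * 0.79 * 100 = 54.3520%

54.3520 %


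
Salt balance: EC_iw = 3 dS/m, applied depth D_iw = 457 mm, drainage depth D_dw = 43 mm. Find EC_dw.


EC_dw = EC_iw * D_iw / D_dw
EC_dw = 3 * 457 / 43
EC_dw = 1371 / 43

31.8837 dS/m


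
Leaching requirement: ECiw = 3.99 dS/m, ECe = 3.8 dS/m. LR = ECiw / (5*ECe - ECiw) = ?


LR = ECiw / (5*ECe - ECiw)
LR = 3.99 / (5*3.8 - 3.99)
LR = 3.99 / 15.0100

0.2658


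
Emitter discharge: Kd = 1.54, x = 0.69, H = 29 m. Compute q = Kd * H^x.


q = Kd * H^x = 1.54 * 29^0.69 = 1.54 * 10.210679

15.7244 L/h


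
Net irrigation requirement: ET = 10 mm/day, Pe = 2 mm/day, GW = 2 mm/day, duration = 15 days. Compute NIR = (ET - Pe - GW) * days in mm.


Daily deficit = ET - Pe - GW = 10 - 2 - 2 = 6 mm/day
NIR = 6 * 15 = 90 mm

90.0000 mm


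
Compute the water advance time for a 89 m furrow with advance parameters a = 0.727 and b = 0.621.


t = (L/a)^(1/b)
t = (89/0.727)^(1/0.621)
t = 122.420908^(1/0.621)

2301.8992 min


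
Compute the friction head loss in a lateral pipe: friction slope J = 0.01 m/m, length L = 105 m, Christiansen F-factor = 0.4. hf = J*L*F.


hf = J * L * F = 0.01 * 105 * 0.4 = 0.4200 m

0.4200 m


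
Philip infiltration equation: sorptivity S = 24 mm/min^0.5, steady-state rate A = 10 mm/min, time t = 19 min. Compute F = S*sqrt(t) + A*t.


F = S*sqrt(t) + A*t
F = 24*sqrt(19) + 10*19
F = 24*4.358899 + 190

294.6136 mm


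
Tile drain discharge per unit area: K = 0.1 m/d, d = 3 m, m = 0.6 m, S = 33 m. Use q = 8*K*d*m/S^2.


q = 8*K*d*m/S^2
q = 8*0.1*3*0.6/33^2
q = 1.4400 / 1089

0.0013 m/d


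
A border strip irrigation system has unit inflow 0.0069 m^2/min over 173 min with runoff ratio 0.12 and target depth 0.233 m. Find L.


L = q*t/((1+r)*Z)
L = 0.0069*173/((1+0.12)*0.233)
L = 1.1937/0.26096

4.5743 m


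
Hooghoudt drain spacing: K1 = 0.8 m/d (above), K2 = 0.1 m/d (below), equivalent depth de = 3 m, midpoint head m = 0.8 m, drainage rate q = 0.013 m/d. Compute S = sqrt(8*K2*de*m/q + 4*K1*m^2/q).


S^2 = 8*K2*de*m/q + 4*K1*m^2/q
S^2 = 8*0.1*3*0.8/0.013 + 4*0.8*0.8^2/0.013
S = sqrt(305.2308)

17.4709 m


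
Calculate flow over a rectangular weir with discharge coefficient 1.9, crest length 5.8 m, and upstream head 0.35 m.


Q = C * L * H^(3/2) = 1.9 * 5.8 * 0.35^1.5 = 1.9 * 5.8 * 0.207063

2.2818 m^3/s


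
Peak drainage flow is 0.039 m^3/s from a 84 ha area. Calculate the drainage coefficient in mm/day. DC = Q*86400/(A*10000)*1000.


DC = Q * 86400 / (A * 10000) * 1000
DC = 0.039 * 86400 / (84 * 10000) * 1000
DC = 3369600.0000 / 840000

4.0114 mm/day


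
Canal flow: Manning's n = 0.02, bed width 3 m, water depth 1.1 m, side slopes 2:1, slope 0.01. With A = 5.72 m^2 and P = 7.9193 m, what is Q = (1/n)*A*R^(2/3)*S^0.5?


R = A/P = 5.72/7.9193 = 0.722286
Q = (1/0.02) * 5.72 * 0.722286^(2/3) * 0.01^0.5

23.0235 m^3/s


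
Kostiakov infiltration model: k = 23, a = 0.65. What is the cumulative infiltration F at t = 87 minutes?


F = k * t^a = 23 * 87^0.65
F = 23 * 18.225838

419.1943 mm


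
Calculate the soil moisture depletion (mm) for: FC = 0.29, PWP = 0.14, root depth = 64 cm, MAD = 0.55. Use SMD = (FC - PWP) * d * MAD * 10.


SMD = (FC - PWP) * d * MAD * 10
SMD = (0.29 - 0.14) * 64 * 0.55 * 10
SMD = 0.1500 * 64 * 0.55 * 10

52.8000 mm


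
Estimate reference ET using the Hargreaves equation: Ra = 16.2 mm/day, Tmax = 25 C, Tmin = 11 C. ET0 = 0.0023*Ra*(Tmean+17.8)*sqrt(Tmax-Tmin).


Tmean = (Tmax + Tmin)/2 = (25 + 11)/2 = 18.0
ET0 = 0.0023 * 16.2 * (18.0 + 17.8) * sqrt(25 - 11)
ET0 = 0.0023 * 16.2 * 35.8 * 3.741657

4.9910 mm/day
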